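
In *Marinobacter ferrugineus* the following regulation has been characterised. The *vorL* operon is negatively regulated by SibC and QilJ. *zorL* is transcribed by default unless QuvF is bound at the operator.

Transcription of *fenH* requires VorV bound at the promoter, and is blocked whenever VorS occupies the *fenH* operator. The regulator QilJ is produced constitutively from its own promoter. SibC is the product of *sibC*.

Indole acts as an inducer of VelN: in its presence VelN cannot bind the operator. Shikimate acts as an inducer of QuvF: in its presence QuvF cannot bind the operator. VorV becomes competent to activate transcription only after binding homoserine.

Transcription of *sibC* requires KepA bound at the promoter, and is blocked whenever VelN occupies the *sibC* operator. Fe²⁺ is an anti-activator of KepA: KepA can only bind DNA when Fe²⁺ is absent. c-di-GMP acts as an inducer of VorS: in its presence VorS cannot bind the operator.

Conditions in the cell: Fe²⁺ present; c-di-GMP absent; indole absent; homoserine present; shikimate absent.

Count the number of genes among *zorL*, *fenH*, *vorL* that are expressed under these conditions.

0

Shikimate is absent, so QuvF is active.
With repressor QuvF bound, *zorL* is not transcribed.
→ *zorL* is OFF.
c-di-GMP is absent, so VorS is active.
Homoserine is present, so VorV is active.
With repressor VorS bound, *fenH* is not transcribed.
→ *fenH* is OFF.
Indole is absent, so VelN is active.
Fe²⁺ is present, so KepA is inactive.
With repressor VelN bound, *sibC* is not transcribed.
So SibC is not produced.
QilJ is produced constitutively and is active.
With repressor QilJ bound, *vorL* is not transcribed.
→ *vorL* is OFF.
0 of the 3 genes are transcribed.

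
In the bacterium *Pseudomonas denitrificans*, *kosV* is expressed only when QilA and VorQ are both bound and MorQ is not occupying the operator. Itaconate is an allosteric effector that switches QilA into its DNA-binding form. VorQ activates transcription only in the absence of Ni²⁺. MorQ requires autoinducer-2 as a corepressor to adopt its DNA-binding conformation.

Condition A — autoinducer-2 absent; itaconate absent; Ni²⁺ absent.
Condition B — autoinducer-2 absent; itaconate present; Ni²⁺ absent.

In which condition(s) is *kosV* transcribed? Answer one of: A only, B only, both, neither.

Condition A:
Autoinducer-2 is absent, so MorQ is inactive.
Itaconate is absent, so QilA is inactive.
Ni²⁺ is absent, so VorQ is active.
Required activator QilA is absent, so *kosV* is not transcribed.
→ *kosV* is OFF in A.
Condition B:
Autoinducer-2 is absent, so MorQ is inactive.
Itaconate is present, so QilA is active.
Ni²⁺ is absent, so VorQ is active.
No repressor is bound and QilA and VorQ are active, so *kosV* is transcribed.
→ *kosV* is ON in B.

B only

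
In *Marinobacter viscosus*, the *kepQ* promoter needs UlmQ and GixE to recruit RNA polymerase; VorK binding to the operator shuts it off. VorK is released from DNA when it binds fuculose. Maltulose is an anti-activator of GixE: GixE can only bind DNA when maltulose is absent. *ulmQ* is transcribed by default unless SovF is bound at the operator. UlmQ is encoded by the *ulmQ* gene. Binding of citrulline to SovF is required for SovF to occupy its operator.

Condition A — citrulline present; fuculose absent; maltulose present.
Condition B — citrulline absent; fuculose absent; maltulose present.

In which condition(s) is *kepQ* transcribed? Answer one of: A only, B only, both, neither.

Condition A:
Citrulline is present, so SovF is active.
With repressor SovF bound, *ulmQ* is not transcribed.
So UlmQ is not produced.
Fuculose is absent, so VorK is active.
Maltulose is present, so GixE is inactive.
With repressor VorK bound, *kepQ* is not transcribed.
→ *kepQ* is OFF in A.
Condition B:
Citrulline is absent, so SovF is inactive.
With no repressor bound, *ulmQ* is transcribed.
So UlmQ is produced and active.
Fuculose is absent, so VorK is active.
Maltulose is present, so GixE is inactive.
With repressor VorK bound, *kepQ* is not transcribed.
→ *kepQ* is OFF in B.

neither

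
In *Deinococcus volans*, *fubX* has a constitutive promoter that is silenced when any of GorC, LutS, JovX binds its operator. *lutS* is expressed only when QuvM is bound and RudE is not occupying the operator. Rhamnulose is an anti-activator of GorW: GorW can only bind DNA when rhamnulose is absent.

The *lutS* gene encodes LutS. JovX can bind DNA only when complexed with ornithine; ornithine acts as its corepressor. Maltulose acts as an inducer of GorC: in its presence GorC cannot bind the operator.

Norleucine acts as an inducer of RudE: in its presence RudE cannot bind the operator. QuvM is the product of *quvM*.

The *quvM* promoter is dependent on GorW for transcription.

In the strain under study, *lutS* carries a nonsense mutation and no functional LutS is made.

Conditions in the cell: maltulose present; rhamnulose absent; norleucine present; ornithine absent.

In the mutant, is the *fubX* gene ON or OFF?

Maltulose is present, so GorC is inactive.
LutS is non-functional in this strain, so it has no effect.
Ornithine is absent, so JovX is inactive.
With no repressor bound, *fubX* is transcribed.

ON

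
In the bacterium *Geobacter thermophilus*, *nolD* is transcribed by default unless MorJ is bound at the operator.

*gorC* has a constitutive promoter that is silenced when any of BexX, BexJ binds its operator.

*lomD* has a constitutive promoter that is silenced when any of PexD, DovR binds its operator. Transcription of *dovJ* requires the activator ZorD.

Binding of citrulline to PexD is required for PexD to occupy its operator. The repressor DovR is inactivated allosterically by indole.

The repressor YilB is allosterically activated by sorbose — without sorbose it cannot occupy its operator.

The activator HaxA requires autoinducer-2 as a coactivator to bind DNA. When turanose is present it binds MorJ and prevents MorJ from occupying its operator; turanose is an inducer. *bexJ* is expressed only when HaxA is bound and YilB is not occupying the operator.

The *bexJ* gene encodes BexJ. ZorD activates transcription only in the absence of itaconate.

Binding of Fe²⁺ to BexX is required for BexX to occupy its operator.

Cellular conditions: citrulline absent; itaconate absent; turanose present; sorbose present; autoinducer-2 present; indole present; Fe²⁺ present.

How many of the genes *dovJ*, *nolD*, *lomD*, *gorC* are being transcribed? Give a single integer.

3

Itaconate is absent, so ZorD is active.
No repressor is bound and ZorD is active, so *dovJ* is transcribed.
→ *dovJ* is ON.
Turanose is present, so MorJ is inactive.
With no repressor bound, *nolD* is transcribed.
→ *nolD* is ON.
Citrulline is absent, so PexD is inactive.
Indole is present, so DovR is inactive.
With no repressor bound, *lomD* is transcribed.
→ *lomD* is ON.
Fe²⁺ is present, so BexX is active.
Autoinducer-2 is present, so HaxA is active.
Sorbose is present, so YilB is active.
With repressor YilB bound, *bexJ* is not transcribed.
So BexJ is not produced.
With repressor BexX bound, *gorC* is not transcribed.
→ *gorC* is OFF.
3 of the 4 genes are transcribed.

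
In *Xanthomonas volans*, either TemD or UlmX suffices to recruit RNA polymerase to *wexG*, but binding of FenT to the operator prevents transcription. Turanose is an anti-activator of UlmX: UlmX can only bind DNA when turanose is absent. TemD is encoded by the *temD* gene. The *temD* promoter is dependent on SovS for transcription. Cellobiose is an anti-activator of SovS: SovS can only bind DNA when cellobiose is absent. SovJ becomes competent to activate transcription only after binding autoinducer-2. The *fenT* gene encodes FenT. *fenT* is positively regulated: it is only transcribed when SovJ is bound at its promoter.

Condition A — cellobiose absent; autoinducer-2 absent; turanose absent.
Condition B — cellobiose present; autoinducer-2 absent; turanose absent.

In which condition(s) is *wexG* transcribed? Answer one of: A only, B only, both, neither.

Condition A:
Cellobiose is absent, so SovS is active.
No repressor is bound and SovS is active, so *temD* is transcribed.
So TemD is produced and active.
Autoinducer-2 is absent, so SovJ is inactive.
Required activator SovJ is absent, so *fenT* is not transcribed.
So FenT is not produced.
Turanose is absent, so UlmX is active.
Activator TemD is present, so *wexG* is transcribed.
→ *wexG* is ON in A.
Condition B:
Cellobiose is present, so SovS is inactive.
Required activator SovS is absent, so *temD* is not transcribed.
So TemD is not produced.
Autoinducer-2 is absent, so SovJ is inactive.
Required activator SovJ is absent, so *fenT* is not transcribed.
So FenT is not produced.
Turanose is absent, so UlmX is active.
Activator UlmX is present, so *wexG* is transcribed.
→ *wexG* is ON in B.

both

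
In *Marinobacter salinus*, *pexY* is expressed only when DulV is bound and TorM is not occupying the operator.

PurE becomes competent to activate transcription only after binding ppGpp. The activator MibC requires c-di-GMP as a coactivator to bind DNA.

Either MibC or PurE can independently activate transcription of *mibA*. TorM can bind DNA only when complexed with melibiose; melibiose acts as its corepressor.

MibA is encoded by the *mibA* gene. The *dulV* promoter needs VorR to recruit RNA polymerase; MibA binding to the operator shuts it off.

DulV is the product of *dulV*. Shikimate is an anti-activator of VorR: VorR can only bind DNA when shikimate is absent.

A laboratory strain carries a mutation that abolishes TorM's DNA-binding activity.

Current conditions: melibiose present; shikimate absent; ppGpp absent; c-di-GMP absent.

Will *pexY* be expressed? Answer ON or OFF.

ON

TorM is non-functional in this strain, so it has no effect.
c-di-GMP is absent, so MibC is inactive.
ppGpp is absent, so PurE is inactive.
No activator is available at the *mibA* promoter, so *mibA* is not transcribed.
So MibA is not produced.
Shikimate is absent, so VorR is active.
No repressor is bound and VorR is active, so *dulV* is transcribed.
So DulV is produced and active.
No repressor is bound and DulV is active, so *pexY* is transcribed.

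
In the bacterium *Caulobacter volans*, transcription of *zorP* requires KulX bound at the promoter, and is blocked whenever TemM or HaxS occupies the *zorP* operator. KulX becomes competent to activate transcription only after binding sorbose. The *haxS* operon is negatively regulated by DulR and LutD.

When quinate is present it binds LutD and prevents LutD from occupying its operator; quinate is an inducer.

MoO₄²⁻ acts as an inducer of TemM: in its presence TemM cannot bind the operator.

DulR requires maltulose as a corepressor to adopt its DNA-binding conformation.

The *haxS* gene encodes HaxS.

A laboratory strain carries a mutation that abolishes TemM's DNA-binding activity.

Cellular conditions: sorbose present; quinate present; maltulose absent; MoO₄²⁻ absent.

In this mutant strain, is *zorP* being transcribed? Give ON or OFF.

TemM is non-functional in this strain, so it has no effect.
Maltulose is absent, so DulR is inactive.
Quinate is present, so LutD is inactive.
With no repressor bound, *haxS* is transcribed.
So HaxS is produced and active.
Sorbose is present, so KulX is active.
With repressor HaxS bound, *zorP* is not transcribed.

OFF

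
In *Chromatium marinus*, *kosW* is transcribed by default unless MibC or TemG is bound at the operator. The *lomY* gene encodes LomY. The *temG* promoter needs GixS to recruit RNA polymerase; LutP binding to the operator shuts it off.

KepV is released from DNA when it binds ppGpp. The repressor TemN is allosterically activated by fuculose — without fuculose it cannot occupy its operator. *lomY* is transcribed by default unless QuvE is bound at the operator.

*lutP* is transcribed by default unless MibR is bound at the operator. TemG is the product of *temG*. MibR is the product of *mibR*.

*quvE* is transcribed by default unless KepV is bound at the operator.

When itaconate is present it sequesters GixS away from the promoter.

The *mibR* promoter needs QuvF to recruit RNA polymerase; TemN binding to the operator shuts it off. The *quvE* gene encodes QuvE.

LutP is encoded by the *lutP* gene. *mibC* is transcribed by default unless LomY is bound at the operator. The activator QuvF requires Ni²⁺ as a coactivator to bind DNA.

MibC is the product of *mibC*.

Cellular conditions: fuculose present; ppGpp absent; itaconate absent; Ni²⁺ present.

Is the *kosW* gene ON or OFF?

ON

ppGpp is absent, so KepV is active.
With repressor KepV bound, *quvE* is not transcribed.
So QuvE is not produced.
With no repressor bound, *lomY* is transcribed.
So LomY is produced and active.
With repressor LomY bound, *mibC* is not transcribed.
So MibC is not produced.
Itaconate is absent, so GixS is active.
Ni²⁺ is present, so QuvF is active.
Fuculose is present, so TemN is active.
With repressor TemN bound, *mibR* is not transcribed.
So MibR is not produced.
With no repressor bound, *lutP* is transcribed.
So LutP is produced and active.
With repressor LutP bound, *temG* is not transcribed.
So TemG is not produced.
With no repressor bound, *kosW* is transcribed.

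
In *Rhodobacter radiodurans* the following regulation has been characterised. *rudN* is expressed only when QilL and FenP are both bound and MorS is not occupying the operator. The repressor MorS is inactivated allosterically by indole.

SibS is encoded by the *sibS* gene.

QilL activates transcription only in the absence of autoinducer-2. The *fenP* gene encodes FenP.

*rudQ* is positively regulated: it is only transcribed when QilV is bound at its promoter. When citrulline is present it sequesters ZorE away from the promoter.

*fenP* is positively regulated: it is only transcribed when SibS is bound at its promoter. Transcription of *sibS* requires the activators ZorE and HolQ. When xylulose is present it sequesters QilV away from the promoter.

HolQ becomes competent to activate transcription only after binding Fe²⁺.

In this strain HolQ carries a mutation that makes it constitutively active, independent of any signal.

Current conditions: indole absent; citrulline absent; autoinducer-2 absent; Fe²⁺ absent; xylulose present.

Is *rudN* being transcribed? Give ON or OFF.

Autoinducer-2 is absent, so QilL is active.
Citrulline is absent, so ZorE is active.
HolQ is constitutively active in this strain.
No repressor is bound and ZorE and HolQ are active, so *sibS* is transcribed.
So SibS is produced and active.
No repressor is bound and SibS is active, so *fenP* is transcribed.
So FenP is produced and active.
Indole is absent, so MorS is active.
With repressor MorS bound, *rudN* is not transcribed.

OFF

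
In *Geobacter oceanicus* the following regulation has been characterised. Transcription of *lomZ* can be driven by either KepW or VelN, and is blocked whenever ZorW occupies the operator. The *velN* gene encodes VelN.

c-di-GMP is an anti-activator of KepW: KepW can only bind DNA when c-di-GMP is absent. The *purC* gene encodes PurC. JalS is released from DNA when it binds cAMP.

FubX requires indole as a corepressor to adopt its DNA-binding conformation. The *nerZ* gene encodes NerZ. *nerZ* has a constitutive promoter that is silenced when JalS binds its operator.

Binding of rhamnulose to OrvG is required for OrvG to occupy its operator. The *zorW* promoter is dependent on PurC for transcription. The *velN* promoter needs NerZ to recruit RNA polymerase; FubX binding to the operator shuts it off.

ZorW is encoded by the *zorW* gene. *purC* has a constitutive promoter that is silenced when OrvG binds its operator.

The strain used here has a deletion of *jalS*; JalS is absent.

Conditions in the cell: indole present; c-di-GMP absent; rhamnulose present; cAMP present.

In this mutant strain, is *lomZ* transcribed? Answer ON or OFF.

ON

Rhamnulose is present, so OrvG is active.
With repressor OrvG bound, *purC* is not transcribed.
So PurC is not produced.
Required activator PurC is absent, so *zorW* is not transcribed.
So ZorW is not produced.
c-di-GMP is absent, so KepW is active.
Indole is present, so FubX is active.
JalS is non-functional in this strain, so it has no effect.
With no repressor bound, *nerZ* is transcribed.
So NerZ is produced and active.
With repressor FubX bound, *velN* is not transcribed.
So VelN is not produced.
Activator KepW is present, so *lomZ* is transcribed.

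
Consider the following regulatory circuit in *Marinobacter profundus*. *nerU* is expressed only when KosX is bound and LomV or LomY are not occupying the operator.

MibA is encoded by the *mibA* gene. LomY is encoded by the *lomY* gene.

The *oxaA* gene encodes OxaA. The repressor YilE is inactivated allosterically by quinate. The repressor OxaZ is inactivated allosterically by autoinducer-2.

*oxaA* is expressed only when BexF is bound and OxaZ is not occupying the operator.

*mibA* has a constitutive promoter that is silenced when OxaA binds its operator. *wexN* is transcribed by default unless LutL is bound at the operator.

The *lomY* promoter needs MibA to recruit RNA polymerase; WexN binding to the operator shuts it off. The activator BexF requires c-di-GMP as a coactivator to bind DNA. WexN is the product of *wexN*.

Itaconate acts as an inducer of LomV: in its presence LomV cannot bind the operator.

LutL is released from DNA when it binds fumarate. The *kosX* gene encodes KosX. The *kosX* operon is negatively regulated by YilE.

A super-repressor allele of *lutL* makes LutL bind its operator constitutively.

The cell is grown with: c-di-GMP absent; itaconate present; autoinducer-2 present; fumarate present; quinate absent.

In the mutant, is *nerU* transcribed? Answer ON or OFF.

Itaconate is present, so LomV is inactive.
LutL is constitutively active in this strain.
With repressor LutL bound, *wexN* is not transcribed.
So WexN is not produced.
Autoinducer-2 is present, so OxaZ is inactive.
c-di-GMP is absent, so BexF is inactive.
Required activator BexF is absent, so *oxaA* is not transcribed.
So OxaA is not produced.
With no repressor bound, *mibA* is transcribed.
So MibA is produced and active.
No repressor is bound and MibA is active, so *lomY* is transcribed.
So LomY is produced and active.
Quinate is absent, so YilE is active.
With repressor YilE bound, *kosX* is not transcribed.
So KosX is not produced.
With repressor LomY bound, *nerU* is not transcribed.

OFF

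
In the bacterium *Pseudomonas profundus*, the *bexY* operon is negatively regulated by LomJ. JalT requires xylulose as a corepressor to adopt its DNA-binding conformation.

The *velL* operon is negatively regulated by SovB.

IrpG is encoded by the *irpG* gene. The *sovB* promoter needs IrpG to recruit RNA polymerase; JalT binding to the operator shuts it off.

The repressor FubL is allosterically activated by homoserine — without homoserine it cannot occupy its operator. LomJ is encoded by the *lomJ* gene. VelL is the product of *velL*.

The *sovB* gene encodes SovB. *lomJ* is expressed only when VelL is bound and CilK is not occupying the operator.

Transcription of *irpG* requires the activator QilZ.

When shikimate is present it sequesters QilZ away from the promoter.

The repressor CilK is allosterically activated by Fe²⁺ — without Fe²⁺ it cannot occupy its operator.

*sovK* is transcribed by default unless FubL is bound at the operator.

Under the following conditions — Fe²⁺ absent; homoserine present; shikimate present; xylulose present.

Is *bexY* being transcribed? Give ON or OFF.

OFF

Shikimate is present, so QilZ is inactive.
Required activator QilZ is absent, so *irpG* is not transcribed.
So IrpG is not produced.
Xylulose is present, so JalT is active.
With repressor JalT bound, *sovB* is not transcribed.
So SovB is not produced.
With no repressor bound, *velL* is transcribed.
So VelL is produced and active.
Fe²⁺ is absent, so CilK is inactive.
No repressor is bound and VelL is active, so *lomJ* is transcribed.
So LomJ is produced and active.
With repressor LomJ bound, *bexY* is not transcribed.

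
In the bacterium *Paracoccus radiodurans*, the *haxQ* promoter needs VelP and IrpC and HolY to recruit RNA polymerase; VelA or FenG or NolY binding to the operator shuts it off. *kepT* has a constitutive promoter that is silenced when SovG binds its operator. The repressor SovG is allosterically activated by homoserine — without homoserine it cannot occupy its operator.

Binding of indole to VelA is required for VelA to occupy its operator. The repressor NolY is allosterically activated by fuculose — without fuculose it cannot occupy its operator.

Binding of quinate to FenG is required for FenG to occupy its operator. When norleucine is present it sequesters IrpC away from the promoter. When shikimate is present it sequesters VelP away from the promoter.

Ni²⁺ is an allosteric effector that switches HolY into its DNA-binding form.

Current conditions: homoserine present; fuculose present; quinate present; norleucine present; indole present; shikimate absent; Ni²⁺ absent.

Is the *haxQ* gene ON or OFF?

OFF

Shikimate is absent, so VelP is active.
Norleucine is present, so IrpC is inactive.
Indole is present, so VelA is active.
Ni²⁺ is absent, so HolY is inactive.
Quinate is present, so FenG is active.
Fuculose is present, so NolY is active.
With repressor VelA bound, *haxQ* is not transcribed.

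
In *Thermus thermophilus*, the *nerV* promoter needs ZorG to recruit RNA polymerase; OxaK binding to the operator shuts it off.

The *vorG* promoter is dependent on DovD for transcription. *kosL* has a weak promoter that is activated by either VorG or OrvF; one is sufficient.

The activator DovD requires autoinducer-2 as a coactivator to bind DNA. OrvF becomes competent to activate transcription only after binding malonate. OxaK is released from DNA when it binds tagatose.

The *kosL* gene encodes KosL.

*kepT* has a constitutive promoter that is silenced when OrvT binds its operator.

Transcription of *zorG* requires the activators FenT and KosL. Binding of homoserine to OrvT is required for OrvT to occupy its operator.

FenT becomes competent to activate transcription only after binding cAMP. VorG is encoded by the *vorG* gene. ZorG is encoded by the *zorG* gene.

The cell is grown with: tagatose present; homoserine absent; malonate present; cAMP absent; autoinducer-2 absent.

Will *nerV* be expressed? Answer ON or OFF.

OFF

cAMP is absent, so FenT is inactive.
Autoinducer-2 is absent, so DovD is inactive.
Required activator DovD is absent, so *vorG* is not transcribed.
So VorG is not produced.
Malonate is present, so OrvF is active.
Activator OrvF is present, so *kosL* is transcribed.
So KosL is produced and active.
Required activator FenT is absent, so *zorG* is not transcribed.
So ZorG is not produced.
Tagatose is present, so OxaK is inactive.
Required activator ZorG is absent, so *nerV* is not transcribed.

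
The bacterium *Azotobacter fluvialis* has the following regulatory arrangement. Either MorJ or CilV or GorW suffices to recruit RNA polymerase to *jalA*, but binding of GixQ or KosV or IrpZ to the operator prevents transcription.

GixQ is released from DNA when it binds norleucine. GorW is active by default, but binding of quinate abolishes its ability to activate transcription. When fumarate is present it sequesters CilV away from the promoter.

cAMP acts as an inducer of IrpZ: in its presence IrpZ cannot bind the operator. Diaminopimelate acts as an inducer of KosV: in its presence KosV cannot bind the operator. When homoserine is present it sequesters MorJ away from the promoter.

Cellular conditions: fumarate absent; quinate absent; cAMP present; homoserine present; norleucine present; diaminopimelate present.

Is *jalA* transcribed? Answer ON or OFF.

Norleucine is present, so GixQ is inactive.
Diaminopimelate is present, so KosV is inactive.
Homoserine is present, so MorJ is inactive.
Fumarate is absent, so CilV is active.
cAMP is present, so IrpZ is inactive.
Quinate is absent, so GorW is active.
Activator CilV is present, so *jalA* is transcribed.

ON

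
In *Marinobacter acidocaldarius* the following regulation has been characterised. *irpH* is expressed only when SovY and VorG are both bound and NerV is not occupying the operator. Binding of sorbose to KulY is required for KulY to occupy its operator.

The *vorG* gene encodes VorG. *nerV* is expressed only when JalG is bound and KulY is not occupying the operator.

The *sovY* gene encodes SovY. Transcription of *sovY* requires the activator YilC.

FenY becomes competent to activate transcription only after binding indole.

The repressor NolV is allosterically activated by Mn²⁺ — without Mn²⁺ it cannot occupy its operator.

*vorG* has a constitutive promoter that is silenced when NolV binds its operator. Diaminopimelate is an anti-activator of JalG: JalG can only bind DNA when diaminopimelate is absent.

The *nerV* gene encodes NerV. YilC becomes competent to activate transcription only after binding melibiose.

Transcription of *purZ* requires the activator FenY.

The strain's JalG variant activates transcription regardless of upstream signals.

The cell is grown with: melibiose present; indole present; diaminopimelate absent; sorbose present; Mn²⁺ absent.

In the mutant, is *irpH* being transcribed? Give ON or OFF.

ON

Melibiose is present, so YilC is active.
No repressor is bound and YilC is active, so *sovY* is transcribed.
So SovY is produced and active.
Sorbose is present, so KulY is active.
JalG is constitutively active in this strain.
With repressor KulY bound, *nerV* is not transcribed.
So NerV is not produced.
Mn²⁺ is absent, so NolV is inactive.
With no repressor bound, *vorG* is transcribed.
So VorG is produced and active.
No repressor is bound and SovY and VorG are active, so *irpH* is transcribed.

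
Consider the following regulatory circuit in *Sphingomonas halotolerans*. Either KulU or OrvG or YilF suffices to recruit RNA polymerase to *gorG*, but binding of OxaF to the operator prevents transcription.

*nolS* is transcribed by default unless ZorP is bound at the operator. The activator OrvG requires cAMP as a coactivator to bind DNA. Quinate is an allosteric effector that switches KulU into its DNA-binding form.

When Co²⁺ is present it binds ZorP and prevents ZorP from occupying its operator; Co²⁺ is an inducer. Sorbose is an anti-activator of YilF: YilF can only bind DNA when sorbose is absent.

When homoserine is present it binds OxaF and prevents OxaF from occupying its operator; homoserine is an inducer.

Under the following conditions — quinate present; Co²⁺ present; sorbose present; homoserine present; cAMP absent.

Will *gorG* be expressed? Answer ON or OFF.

Homoserine is present, so OxaF is inactive.
Quinate is present, so KulU is active.
cAMP is absent, so OrvG is inactive.
Sorbose is present, so YilF is inactive.
Activator KulU is present, so *gorG* is transcribed.

ON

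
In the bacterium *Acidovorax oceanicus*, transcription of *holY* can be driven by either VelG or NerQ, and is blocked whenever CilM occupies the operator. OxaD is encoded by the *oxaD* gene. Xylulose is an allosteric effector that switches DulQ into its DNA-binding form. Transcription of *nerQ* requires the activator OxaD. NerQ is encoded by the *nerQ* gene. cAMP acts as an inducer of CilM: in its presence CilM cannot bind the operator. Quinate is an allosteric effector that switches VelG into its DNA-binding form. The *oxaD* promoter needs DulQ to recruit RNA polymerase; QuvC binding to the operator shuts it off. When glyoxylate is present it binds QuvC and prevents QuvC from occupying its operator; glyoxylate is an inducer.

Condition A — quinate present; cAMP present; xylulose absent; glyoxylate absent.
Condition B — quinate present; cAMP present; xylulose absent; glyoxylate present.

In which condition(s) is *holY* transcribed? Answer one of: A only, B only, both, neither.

Condition A:
Quinate is present, so VelG is active.
cAMP is present, so CilM is inactive.
Xylulose is absent, so DulQ is inactive.
Glyoxylate is absent, so QuvC is active.
With repressor QuvC bound, *oxaD* is not transcribed.
So OxaD is not produced.
Required activator OxaD is absent, so *nerQ* is not transcribed.
So NerQ is not produced.
Activator VelG is present, so *holY* is transcribed.
→ *holY* is ON in A.
Condition B:
Quinate is present, so VelG is active.
cAMP is present, so CilM is inactive.
Xylulose is absent, so DulQ is inactive.
Glyoxylate is present, so QuvC is inactive.
Required activator DulQ is absent, so *oxaD* is not transcribed.
So OxaD is not produced.
Required activator OxaD is absent, so *nerQ* is not transcribed.
So NerQ is not produced.
Activator VelG is present, so *holY* is transcribed.
→ *holY* is ON in B.

both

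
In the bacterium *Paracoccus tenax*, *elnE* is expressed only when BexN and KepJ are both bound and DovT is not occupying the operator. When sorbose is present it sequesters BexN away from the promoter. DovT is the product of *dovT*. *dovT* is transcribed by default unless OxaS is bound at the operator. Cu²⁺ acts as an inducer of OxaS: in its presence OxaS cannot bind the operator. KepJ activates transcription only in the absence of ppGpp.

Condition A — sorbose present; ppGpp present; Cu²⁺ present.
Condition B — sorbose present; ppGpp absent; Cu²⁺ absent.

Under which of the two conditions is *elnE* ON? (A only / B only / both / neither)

Condition A:
Sorbose is present, so BexN is inactive.
ppGpp is present, so KepJ is inactive.
Cu²⁺ is present, so OxaS is inactive.
With no repressor bound, *dovT* is transcribed.
So DovT is produced and active.
With repressor DovT bound, *elnE* is not transcribed.
→ *elnE* is OFF in A.
Condition B:
Sorbose is present, so BexN is inactive.
ppGpp is absent, so KepJ is active.
Cu²⁺ is absent, so OxaS is active.
With repressor OxaS bound, *dovT* is not transcribed.
So DovT is not produced.
Required activator BexN is absent, so *elnE* is not transcribed.
→ *elnE* is OFF in B.

neither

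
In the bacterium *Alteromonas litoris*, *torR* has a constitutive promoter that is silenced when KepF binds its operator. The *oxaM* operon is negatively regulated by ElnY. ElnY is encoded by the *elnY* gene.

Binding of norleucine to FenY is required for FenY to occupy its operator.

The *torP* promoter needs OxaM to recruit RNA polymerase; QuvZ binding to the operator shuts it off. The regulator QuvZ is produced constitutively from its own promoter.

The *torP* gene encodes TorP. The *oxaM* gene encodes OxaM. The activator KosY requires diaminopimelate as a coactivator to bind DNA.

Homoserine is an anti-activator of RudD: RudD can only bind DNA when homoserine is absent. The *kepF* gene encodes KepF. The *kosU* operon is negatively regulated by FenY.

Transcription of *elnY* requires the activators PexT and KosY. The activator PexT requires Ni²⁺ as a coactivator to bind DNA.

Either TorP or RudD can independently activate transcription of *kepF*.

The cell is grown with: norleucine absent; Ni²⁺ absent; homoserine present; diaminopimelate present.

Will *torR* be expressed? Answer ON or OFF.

Ni²⁺ is absent, so PexT is inactive.
Diaminopimelate is present, so KosY is active.
Required activator PexT is absent, so *elnY* is not transcribed.
So ElnY is not produced.
With no repressor bound, *oxaM* is transcribed.
So OxaM is produced and active.
QuvZ is produced constitutively and is active.
With repressor QuvZ bound, *torP* is not transcribed.
So TorP is not produced.
Homoserine is present, so RudD is inactive.
No activator is available at the *kepF* promoter, so *kepF* is not transcribed.
So KepF is not produced.
With no repressor bound, *torR* is transcribed.

ON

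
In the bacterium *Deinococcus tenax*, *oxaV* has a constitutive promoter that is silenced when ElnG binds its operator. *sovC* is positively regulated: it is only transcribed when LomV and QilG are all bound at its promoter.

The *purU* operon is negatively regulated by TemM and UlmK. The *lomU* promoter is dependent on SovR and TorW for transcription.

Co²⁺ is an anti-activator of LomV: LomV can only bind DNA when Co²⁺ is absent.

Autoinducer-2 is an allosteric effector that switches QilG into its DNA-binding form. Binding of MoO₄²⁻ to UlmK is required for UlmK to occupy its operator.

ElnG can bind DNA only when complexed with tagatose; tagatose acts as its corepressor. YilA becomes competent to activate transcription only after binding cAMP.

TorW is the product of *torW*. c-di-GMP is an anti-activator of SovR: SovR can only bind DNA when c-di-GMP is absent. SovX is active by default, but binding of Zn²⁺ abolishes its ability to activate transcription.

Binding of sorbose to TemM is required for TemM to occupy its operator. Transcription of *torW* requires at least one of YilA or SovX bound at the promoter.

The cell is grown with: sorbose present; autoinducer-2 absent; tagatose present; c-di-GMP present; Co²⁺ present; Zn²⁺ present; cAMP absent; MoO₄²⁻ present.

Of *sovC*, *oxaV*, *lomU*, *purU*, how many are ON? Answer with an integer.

Co²⁺ is present, so LomV is inactive.
Autoinducer-2 is absent, so QilG is inactive.
Required activator LomV is absent, so *sovC* is not transcribed.
→ *sovC* is OFF.
Tagatose is present, so ElnG is active.
With repressor ElnG bound, *oxaV* is not transcribed.
→ *oxaV* is OFF.
c-di-GMP is present, so SovR is inactive.
cAMP is absent, so YilA is inactive.
Zn²⁺ is present, so SovX is inactive.
No activator is available at the *torW* promoter, so *torW* is not transcribed.
So TorW is not produced.
Required activator SovR is absent, so *lomU* is not transcribed.
→ *lomU* is OFF.
Sorbose is present, so TemM is active.
MoO₄²⁻ is present, so UlmK is active.
With repressor TemM bound, *purU* is not transcribed.
→ *purU* is OFF.
0 of the 4 genes are transcribed.

0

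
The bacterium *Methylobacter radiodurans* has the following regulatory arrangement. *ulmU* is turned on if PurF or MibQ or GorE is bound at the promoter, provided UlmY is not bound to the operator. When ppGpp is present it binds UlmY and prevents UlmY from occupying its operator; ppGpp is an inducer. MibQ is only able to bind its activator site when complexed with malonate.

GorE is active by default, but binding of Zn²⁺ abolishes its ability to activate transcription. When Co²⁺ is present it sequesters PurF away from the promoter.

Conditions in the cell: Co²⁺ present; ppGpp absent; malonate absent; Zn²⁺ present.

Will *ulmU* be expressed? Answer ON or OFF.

ppGpp is absent, so UlmY is active.
Co²⁺ is present, so PurF is inactive.
Malonate is absent, so MibQ is inactive.
Zn²⁺ is present, so GorE is inactive.
With repressor UlmY bound, *ulmU* is not transcribed.

OFF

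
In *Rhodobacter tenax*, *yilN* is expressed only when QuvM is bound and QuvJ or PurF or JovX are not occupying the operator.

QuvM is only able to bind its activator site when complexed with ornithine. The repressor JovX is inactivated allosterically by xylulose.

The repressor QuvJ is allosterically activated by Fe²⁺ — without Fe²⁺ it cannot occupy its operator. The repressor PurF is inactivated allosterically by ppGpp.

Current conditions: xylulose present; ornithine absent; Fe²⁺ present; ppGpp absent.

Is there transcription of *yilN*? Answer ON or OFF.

Ornithine is absent, so QuvM is inactive.
Fe²⁺ is present, so QuvJ is active.
ppGpp is absent, so PurF is active.
Xylulose is present, so JovX is inactive.
With repressor QuvJ bound, *yilN* is not transcribed.

OFF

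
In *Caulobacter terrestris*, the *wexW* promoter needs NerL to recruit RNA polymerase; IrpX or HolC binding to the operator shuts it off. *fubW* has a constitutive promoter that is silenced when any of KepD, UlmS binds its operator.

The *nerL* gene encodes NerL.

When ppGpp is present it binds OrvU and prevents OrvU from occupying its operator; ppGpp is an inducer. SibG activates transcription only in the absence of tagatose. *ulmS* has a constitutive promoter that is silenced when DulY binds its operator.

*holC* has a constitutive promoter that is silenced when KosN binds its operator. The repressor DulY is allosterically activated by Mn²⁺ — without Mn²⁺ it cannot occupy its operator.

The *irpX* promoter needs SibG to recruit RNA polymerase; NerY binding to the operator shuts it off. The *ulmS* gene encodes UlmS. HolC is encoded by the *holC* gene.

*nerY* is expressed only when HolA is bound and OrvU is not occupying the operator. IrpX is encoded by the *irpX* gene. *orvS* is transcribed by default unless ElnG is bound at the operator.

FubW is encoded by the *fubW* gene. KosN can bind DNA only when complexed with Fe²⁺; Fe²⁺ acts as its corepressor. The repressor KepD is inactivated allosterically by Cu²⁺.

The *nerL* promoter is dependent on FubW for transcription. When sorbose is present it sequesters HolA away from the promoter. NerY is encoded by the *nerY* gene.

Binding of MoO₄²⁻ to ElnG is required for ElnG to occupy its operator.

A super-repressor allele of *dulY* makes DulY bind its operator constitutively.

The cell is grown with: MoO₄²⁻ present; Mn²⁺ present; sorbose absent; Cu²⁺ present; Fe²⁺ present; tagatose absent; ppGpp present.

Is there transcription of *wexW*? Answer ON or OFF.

Tagatose is absent, so SibG is active.
Sorbose is absent, so HolA is active.
ppGpp is present, so OrvU is inactive.
No repressor is bound and HolA is active, so *nerY* is transcribed.
So NerY is produced and active.
With repressor NerY bound, *irpX* is not transcribed.
So IrpX is not produced.
Fe²⁺ is present, so KosN is active.
With repressor KosN bound, *holC* is not transcribed.
So HolC is not produced.
Cu²⁺ is present, so KepD is inactive.
DulY is constitutively active in this strain.
With repressor DulY bound, *ulmS* is not transcribed.
So UlmS is not produced.
With no repressor bound, *fubW* is transcribed.
So FubW is produced and active.
No repressor is bound and FubW is active, so *nerL* is transcribed.
So NerL is produced and active.
No repressor is bound and NerL is active, so *wexW* is transcribed.

ON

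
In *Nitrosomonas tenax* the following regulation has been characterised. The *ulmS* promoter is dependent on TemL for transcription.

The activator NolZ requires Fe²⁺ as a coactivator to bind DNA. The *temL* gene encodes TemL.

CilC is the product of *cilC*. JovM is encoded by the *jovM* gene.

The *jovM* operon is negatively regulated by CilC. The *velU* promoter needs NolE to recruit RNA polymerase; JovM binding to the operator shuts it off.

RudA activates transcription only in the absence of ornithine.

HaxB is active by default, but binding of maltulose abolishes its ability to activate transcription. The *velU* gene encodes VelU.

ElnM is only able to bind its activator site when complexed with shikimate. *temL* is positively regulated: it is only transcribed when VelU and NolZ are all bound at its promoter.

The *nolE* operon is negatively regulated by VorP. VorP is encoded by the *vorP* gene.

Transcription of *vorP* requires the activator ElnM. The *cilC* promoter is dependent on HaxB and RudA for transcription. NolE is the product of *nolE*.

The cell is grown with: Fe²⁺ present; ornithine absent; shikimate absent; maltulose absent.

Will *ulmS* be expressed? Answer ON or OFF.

Maltulose is absent, so HaxB is active.
Ornithine is absent, so RudA is active.
No repressor is bound and HaxB and RudA are active, so *cilC* is transcribed.
So CilC is produced and active.
With repressor CilC bound, *jovM* is not transcribed.
So JovM is not produced.
Shikimate is absent, so ElnM is inactive.
Required activator ElnM is absent, so *vorP* is not transcribed.
So VorP is not produced.
With no repressor bound, *nolE* is transcribed.
So NolE is produced and active.
No repressor is bound and NolE is active, so *velU* is transcribed.
So VelU is produced and active.
Fe²⁺ is present, so NolZ is active.
No repressor is bound and VelU and NolZ are active, so *temL* is transcribed.
So TemL is produced and active.
No repressor is bound and TemL is active, so *ulmS* is transcribed.

ON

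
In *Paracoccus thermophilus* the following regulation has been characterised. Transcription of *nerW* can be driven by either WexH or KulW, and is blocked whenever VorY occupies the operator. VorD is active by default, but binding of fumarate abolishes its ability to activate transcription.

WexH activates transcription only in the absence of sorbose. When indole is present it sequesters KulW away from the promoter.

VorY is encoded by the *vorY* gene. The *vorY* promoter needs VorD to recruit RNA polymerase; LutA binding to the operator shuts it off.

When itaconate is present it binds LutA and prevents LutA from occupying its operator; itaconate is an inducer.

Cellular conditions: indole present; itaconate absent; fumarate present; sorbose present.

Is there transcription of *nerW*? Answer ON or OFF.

OFF

Sorbose is present, so WexH is inactive.
Itaconate is absent, so LutA is active.
Fumarate is present, so VorD is inactive.
With repressor LutA bound, *vorY* is not transcribed.
So VorY is not produced.
Indole is present, so KulW is inactive.
No activator is available at the *nerW* promoter, so *nerW* is not transcribed.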